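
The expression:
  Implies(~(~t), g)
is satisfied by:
  {g: True, t: False}
  {t: False, g: False}
  {t: True, g: True}


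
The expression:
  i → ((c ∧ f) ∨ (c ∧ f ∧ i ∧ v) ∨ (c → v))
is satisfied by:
  {v: True, f: True, c: False, i: False}
  {v: True, f: False, c: False, i: False}
  {f: True, v: False, c: False, i: False}
  {v: False, f: False, c: False, i: False}
  {i: True, v: True, f: True, c: False}
  {i: True, v: True, f: False, c: False}
  {i: True, f: True, v: False, c: False}
  {i: True, f: False, v: False, c: False}
  {v: True, c: True, f: True, i: False}
  {v: True, c: True, f: False, i: False}
  {c: True, f: True, v: False, i: False}
  {c: True, v: False, f: False, i: False}
  {i: True, c: True, v: True, f: True}
  {i: True, c: True, v: True, f: False}
  {i: True, c: True, f: True, v: False}


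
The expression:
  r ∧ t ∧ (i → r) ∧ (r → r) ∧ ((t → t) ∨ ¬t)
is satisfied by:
  {t: True, r: True}


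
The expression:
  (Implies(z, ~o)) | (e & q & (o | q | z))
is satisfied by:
  {q: True, e: True, o: False, z: False}
  {q: True, e: False, o: False, z: False}
  {e: True, q: False, o: False, z: False}
  {q: False, e: False, o: False, z: False}
  {q: True, z: True, e: True, o: False}
  {q: True, z: True, e: False, o: False}
  {z: True, e: True, q: False, o: False}
  {z: True, q: False, e: False, o: False}
  {q: True, o: True, e: True, z: False}
  {q: True, o: True, e: False, z: False}
  {o: True, e: True, q: False, z: False}
  {o: True, q: False, e: False, z: False}
  {q: True, z: True, o: True, e: True}


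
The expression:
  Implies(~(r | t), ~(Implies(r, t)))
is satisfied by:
  {r: True, t: True}
  {r: True, t: False}
  {t: True, r: False}


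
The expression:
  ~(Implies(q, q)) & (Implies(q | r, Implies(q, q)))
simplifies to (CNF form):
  False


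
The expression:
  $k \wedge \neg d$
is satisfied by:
  {k: True, d: False}


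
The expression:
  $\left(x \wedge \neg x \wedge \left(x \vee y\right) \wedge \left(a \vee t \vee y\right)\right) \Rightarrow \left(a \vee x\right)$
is always true.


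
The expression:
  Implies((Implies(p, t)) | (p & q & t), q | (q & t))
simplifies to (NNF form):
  q | (p & ~t)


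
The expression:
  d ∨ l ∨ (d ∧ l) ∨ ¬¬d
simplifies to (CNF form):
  d ∨ l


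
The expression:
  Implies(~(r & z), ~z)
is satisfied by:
  {r: True, z: False}
  {z: False, r: False}
  {z: True, r: True}


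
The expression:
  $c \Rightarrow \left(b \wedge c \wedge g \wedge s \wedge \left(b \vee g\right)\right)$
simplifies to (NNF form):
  $\left(b \wedge g \wedge s\right) \vee \neg c$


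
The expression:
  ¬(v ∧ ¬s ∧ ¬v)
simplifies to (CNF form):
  True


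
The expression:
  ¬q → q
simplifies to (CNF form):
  q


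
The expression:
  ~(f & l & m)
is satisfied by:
  {l: False, m: False, f: False}
  {f: True, l: False, m: False}
  {m: True, l: False, f: False}
  {f: True, m: True, l: False}
  {l: True, f: False, m: False}
  {f: True, l: True, m: False}
  {m: True, l: True, f: False}


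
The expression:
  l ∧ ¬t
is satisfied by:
  {l: True, t: False}


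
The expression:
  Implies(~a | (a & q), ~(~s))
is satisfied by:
  {a: True, s: True, q: False}
  {s: True, q: False, a: False}
  {a: True, s: True, q: True}
  {s: True, q: True, a: False}
  {a: True, q: False, s: False}


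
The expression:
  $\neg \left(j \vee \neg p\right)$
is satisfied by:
  {p: True, j: False}


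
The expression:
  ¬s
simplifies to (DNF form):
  ¬s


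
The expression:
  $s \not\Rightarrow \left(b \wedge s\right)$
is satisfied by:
  {s: True, b: False}


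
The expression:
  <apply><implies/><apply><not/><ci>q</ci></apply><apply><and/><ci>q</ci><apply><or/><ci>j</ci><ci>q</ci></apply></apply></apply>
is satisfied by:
  {q: True}


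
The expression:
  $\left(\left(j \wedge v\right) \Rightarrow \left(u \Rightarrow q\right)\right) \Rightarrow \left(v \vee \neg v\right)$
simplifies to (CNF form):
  $\text{True}$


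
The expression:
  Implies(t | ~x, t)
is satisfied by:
  {x: True, t: True}
  {x: True, t: False}
  {t: True, x: False}


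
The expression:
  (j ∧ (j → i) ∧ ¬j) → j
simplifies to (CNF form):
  True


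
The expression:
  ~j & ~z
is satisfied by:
  {z: False, j: False}


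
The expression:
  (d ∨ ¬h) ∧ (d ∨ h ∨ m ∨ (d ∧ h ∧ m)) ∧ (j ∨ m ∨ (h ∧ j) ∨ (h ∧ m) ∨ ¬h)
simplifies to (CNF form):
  (d ∨ m) ∧ (d ∨ ¬h) ∧ (d ∨ j ∨ m) ∧ (d ∨ j ∨ ¬h) ∧ (d ∨ m ∨ ¬h) ∧ (j ∨ m ∨ ¬h) ∧ (d ∨ j ∨ m ∨ ¬h)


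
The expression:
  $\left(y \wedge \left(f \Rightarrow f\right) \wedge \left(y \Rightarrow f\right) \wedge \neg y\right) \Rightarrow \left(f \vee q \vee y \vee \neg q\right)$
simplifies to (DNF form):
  $\text{True}$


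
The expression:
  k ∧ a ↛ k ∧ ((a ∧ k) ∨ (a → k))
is never true.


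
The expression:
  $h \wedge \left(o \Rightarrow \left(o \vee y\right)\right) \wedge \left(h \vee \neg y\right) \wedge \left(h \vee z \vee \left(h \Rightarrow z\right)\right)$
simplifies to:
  $h$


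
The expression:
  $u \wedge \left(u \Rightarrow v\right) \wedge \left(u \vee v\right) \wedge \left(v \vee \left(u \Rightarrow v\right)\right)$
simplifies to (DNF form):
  $u \wedge v$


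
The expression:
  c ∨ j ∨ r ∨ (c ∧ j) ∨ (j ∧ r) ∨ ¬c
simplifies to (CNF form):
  True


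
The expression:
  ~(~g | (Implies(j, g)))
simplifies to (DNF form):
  False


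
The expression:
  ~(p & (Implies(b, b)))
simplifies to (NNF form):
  ~p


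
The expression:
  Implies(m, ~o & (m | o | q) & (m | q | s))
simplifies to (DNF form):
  ~m | ~o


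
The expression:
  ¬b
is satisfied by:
  {b: False}


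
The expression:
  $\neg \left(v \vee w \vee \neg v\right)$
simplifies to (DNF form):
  $\text{False}$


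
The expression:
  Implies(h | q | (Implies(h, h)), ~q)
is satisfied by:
  {q: False}


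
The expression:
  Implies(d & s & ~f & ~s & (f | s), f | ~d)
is always true.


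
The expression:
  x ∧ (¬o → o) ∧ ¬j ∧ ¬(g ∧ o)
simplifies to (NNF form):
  o ∧ x ∧ ¬g ∧ ¬j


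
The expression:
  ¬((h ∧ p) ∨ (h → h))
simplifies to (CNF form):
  False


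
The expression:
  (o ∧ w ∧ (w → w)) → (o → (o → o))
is always true.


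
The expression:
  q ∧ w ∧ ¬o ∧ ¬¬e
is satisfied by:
  {e: True, w: True, q: True, o: False}


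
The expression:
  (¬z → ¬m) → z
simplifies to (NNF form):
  m ∨ z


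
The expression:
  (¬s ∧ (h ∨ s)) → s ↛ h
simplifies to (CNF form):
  s ∨ ¬h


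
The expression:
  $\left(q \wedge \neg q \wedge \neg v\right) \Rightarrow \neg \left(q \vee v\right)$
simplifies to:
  $\text{True}$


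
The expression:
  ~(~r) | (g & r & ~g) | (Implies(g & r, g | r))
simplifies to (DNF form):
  True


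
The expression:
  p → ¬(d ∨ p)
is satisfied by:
  {p: False}


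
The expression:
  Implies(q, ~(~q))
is always true.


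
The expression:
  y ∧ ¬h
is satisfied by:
  {y: True, h: False}


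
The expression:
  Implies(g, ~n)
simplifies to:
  ~g | ~n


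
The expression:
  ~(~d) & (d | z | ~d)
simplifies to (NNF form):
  d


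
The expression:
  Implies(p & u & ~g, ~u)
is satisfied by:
  {g: True, p: False, u: False}
  {p: False, u: False, g: False}
  {g: True, u: True, p: False}
  {u: True, p: False, g: False}
  {g: True, p: True, u: False}
  {p: True, g: False, u: False}
  {g: True, u: True, p: True}


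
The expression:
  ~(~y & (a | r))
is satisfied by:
  {y: True, a: False, r: False}
  {r: True, y: True, a: False}
  {y: True, a: True, r: False}
  {r: True, y: True, a: True}
  {r: False, a: False, y: False}


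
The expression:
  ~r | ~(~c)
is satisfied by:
  {c: True, r: False}
  {r: False, c: False}
  {r: True, c: True}


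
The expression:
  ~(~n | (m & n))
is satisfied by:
  {n: True, m: False}


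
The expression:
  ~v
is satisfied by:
  {v: False}


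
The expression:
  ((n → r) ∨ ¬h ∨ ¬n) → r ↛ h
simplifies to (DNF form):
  (r ∧ ¬h) ∨ (r ∧ ¬r) ∨ (h ∧ n ∧ ¬h) ∨ (h ∧ n ∧ ¬r) ∨ (h ∧ r ∧ ¬h) ∨ (h ∧ r ∧ ¬r) ∨ (n ∧ r ∧ ¬h) ∨ (n ∧ r ∧ ¬r)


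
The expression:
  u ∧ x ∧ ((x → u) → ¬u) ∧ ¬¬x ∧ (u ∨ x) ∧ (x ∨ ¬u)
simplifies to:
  False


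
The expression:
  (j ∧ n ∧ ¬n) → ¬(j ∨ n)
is always true.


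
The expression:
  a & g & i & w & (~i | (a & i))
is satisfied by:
  {a: True, i: True, w: True, g: True}


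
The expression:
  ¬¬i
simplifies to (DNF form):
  i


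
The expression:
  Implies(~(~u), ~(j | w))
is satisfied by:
  {j: False, u: False, w: False}
  {w: True, j: False, u: False}
  {j: True, w: False, u: False}
  {w: True, j: True, u: False}
  {u: True, w: False, j: False}


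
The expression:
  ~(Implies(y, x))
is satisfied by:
  {y: True, x: False}


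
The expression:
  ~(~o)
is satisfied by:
  {o: True}


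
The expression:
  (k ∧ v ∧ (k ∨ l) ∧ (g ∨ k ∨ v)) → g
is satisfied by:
  {g: True, k: False, v: False}
  {k: False, v: False, g: False}
  {v: True, g: True, k: False}
  {v: True, k: False, g: False}
  {g: True, k: True, v: False}
  {k: True, g: False, v: False}
  {v: True, k: True, g: True}


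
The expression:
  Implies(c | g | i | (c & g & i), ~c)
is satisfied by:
  {c: False}


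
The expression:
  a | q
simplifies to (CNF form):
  a | q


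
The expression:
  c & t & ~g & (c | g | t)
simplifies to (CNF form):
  c & t & ~g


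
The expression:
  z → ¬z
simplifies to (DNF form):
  ¬z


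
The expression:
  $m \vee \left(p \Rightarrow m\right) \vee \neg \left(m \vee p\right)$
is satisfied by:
  {m: True, p: False}
  {p: False, m: False}
  {p: True, m: True}


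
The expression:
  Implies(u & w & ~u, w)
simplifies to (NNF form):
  True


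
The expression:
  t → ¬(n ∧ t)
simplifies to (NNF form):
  ¬n ∨ ¬t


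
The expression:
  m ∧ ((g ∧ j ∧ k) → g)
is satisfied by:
  {m: True}


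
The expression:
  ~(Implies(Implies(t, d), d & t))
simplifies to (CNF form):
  ~t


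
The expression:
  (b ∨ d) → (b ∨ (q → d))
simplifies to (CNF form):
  True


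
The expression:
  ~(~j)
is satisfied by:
  {j: True}


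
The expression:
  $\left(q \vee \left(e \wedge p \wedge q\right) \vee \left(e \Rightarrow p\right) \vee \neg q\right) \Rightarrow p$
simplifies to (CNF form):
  $p$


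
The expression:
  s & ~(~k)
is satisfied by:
  {s: True, k: True}


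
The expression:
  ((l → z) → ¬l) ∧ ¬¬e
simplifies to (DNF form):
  (e ∧ ¬l) ∨ (e ∧ ¬z)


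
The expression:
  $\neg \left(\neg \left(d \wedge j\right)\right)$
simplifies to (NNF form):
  $d \wedge j$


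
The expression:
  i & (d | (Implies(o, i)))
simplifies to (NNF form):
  i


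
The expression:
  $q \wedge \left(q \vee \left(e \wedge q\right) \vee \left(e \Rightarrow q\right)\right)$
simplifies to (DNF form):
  $q$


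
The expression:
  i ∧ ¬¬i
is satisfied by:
  {i: True}


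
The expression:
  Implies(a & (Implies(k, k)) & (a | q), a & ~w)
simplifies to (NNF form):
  ~a | ~w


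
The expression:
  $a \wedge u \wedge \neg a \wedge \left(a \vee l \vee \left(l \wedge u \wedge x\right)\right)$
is never true.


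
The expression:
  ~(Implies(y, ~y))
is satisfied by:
  {y: True}


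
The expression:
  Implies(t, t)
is always true.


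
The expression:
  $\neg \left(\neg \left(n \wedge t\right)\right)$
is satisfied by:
  {t: True, n: True}


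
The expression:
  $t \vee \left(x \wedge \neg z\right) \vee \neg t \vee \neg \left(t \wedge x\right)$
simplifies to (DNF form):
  $\text{True}$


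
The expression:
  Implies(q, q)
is always true.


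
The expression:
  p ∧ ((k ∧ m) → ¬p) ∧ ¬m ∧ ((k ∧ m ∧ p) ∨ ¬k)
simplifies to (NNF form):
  p ∧ ¬k ∧ ¬m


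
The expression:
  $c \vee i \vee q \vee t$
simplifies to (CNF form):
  $c \vee i \vee q \vee t$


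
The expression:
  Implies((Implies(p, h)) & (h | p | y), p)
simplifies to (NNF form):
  p | (~h & ~y)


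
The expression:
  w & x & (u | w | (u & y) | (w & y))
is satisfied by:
  {w: True, x: True}


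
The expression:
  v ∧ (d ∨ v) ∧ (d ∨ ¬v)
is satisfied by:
  {d: True, v: True}


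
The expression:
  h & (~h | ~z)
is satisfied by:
  {h: True, z: False}


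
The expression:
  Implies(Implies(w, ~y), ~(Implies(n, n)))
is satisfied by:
  {w: True, y: True}


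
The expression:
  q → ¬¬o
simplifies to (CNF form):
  o ∨ ¬q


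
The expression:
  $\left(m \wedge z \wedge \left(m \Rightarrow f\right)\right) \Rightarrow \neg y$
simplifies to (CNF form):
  $\neg f \vee \neg m \vee \neg y \vee \neg z$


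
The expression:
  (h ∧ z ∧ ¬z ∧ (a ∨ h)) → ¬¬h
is always true.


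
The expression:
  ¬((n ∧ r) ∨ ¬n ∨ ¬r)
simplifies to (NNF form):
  False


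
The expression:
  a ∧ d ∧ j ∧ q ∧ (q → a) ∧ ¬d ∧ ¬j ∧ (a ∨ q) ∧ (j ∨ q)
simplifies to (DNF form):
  False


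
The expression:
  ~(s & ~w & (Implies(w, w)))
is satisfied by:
  {w: True, s: False}
  {s: False, w: False}
  {s: True, w: True}


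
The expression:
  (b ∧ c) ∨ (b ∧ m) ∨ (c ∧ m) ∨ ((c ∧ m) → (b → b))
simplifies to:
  True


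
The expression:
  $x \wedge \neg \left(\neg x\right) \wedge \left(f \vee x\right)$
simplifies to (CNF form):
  $x$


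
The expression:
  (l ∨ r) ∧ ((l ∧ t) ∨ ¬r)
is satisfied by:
  {t: True, l: True, r: False}
  {l: True, r: False, t: False}
  {r: True, t: True, l: True}


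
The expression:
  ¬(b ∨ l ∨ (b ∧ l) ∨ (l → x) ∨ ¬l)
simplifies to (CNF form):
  False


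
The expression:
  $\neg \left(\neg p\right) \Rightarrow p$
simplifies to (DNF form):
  $\text{True}$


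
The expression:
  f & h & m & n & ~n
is never true.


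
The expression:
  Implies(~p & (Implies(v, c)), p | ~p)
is always true.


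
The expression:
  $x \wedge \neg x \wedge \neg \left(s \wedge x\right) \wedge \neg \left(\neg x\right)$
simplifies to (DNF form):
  $\text{False}$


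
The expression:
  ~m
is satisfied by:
  {m: False}


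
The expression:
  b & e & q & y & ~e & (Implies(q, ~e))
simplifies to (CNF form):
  False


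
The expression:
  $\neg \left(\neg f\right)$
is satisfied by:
  {f: True}


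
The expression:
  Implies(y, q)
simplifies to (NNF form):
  q | ~y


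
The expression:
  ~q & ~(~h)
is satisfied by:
  {h: True, q: False}


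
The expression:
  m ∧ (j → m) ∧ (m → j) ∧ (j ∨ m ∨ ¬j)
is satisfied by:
  {m: True, j: True}


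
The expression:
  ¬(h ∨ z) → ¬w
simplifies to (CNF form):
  h ∨ z ∨ ¬w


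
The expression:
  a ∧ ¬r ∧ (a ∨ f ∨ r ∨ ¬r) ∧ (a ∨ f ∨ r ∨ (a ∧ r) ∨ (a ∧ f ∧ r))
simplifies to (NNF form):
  a ∧ ¬r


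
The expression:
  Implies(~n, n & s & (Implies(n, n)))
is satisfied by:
  {n: True}


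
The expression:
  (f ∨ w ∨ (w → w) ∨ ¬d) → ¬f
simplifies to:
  ¬f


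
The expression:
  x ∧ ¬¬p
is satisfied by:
  {p: True, x: True}


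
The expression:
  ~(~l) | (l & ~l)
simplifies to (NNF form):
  l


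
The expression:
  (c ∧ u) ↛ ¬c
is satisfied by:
  {c: True, u: True}


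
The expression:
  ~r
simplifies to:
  ~r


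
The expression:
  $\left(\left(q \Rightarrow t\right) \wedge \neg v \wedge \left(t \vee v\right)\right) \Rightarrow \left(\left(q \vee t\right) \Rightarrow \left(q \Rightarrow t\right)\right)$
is always true.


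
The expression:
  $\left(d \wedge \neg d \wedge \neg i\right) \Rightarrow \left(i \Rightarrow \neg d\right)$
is always true.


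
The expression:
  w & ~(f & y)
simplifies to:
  w & (~f | ~y)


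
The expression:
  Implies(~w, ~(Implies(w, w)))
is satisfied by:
  {w: True}


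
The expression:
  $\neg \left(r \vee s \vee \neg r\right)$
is never true.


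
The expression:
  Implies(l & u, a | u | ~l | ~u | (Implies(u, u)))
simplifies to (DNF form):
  True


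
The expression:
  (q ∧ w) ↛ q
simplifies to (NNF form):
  False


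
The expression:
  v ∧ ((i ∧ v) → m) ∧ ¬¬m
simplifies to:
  m ∧ v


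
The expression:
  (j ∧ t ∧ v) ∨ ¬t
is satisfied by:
  {j: True, v: True, t: False}
  {j: True, v: False, t: False}
  {v: True, j: False, t: False}
  {j: False, v: False, t: False}
  {t: True, j: True, v: True}


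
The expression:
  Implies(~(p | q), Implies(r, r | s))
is always true.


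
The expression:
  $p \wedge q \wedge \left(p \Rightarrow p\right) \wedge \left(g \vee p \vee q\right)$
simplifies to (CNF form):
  $p \wedge q$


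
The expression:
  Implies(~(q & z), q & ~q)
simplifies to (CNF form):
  q & z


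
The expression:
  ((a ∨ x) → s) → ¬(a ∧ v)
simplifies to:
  ¬a ∨ ¬s ∨ ¬v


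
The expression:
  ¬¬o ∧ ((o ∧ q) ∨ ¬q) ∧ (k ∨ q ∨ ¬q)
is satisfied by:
  {o: True}


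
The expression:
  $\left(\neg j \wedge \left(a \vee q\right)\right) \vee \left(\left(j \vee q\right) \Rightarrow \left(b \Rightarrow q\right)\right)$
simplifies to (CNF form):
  $q \vee \neg b \vee \neg j$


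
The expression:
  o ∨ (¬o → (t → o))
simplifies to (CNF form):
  o ∨ ¬t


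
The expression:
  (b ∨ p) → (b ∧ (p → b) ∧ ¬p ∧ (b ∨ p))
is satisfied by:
  {p: False}


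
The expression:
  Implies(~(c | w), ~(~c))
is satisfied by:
  {c: True, w: True}
  {c: True, w: False}
  {w: True, c: False}


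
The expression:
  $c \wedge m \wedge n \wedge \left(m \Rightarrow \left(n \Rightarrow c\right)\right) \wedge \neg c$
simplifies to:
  $\text{False}$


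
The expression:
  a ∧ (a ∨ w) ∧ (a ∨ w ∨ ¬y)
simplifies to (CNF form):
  a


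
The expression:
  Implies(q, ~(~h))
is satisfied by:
  {h: True, q: False}
  {q: False, h: False}
  {q: True, h: True}


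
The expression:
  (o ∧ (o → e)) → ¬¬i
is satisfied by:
  {i: True, e: False, o: False}
  {e: False, o: False, i: False}
  {i: True, o: True, e: False}
  {o: True, e: False, i: False}
  {i: True, e: True, o: False}
  {e: True, i: False, o: False}
  {i: True, o: True, e: True}


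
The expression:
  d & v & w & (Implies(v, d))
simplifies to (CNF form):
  d & v & w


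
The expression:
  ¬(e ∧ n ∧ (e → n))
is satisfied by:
  {e: False, n: False}
  {n: True, e: False}
  {e: True, n: False}


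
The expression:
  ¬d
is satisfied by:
  {d: False}


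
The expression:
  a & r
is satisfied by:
  {r: True, a: True}


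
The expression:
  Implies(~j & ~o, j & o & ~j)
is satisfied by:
  {o: True, j: True}
  {o: True, j: False}
  {j: True, o: False}


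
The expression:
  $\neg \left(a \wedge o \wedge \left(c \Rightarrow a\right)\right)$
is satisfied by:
  {o: False, a: False}
  {a: True, o: False}
  {o: True, a: False}


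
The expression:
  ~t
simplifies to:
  ~t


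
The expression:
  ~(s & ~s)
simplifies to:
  True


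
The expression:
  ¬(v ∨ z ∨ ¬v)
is never true.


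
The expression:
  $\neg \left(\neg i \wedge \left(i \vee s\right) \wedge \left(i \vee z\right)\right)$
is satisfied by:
  {i: True, s: False, z: False}
  {s: False, z: False, i: False}
  {i: True, z: True, s: False}
  {z: True, s: False, i: False}
  {i: True, s: True, z: False}
  {s: True, i: False, z: False}
  {i: True, z: True, s: True}


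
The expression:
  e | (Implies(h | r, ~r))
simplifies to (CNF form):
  e | ~r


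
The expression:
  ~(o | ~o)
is never true.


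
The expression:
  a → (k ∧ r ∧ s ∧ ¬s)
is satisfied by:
  {a: False}


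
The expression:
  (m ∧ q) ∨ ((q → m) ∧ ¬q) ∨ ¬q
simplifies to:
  m ∨ ¬q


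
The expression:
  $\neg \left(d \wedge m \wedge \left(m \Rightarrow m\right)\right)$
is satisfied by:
  {m: False, d: False}
  {d: True, m: False}
  {m: True, d: False}


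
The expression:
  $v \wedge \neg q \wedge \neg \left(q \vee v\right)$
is never true.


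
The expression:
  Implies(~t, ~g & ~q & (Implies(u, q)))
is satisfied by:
  {t: True, g: False, q: False, u: False}
  {t: True, u: True, g: False, q: False}
  {t: True, q: True, g: False, u: False}
  {t: True, u: True, q: True, g: False}
  {t: True, g: True, q: False, u: False}
  {t: True, u: True, g: True, q: False}
  {t: True, q: True, g: True, u: False}
  {t: True, u: True, q: True, g: True}
  {u: False, g: False, q: False, t: False}


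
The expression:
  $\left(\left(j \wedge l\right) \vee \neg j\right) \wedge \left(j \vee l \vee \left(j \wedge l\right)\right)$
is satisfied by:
  {l: True}


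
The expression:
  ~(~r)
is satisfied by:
  {r: True}


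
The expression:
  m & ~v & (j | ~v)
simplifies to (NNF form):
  m & ~v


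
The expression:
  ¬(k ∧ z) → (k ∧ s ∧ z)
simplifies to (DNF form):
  k ∧ z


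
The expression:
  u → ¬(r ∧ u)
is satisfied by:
  {u: False, r: False}
  {r: True, u: False}
  {u: True, r: False}


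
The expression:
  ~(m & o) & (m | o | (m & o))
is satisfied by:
  {o: True, m: False}
  {m: True, o: False}


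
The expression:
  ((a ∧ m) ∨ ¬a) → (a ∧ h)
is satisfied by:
  {a: True, h: True, m: False}
  {a: True, m: False, h: False}
  {a: True, h: True, m: True}


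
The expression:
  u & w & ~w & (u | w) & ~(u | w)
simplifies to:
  False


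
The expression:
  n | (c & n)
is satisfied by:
  {n: True}


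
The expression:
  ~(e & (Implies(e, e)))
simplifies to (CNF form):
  ~e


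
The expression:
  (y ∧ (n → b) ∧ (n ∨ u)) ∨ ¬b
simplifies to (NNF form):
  (n ∧ y) ∨ (u ∧ y) ∨ ¬b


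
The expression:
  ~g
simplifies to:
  ~g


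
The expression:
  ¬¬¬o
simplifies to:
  ¬o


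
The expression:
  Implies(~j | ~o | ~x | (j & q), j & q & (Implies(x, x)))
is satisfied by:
  {j: True, q: True, o: True, x: True}
  {j: True, q: True, o: True, x: False}
  {j: True, q: True, x: True, o: False}
  {j: True, q: True, x: False, o: False}
  {j: True, o: True, x: True, q: False}


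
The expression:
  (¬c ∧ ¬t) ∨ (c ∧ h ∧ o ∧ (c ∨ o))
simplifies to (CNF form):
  (c ∨ ¬t) ∧ (h ∨ ¬c) ∧ (o ∨ ¬c)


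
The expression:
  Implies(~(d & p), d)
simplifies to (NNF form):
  d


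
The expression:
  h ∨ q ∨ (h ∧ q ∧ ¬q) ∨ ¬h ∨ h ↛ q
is always true.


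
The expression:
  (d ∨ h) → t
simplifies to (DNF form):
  t ∨ (¬d ∧ ¬h)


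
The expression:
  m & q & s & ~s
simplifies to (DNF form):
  False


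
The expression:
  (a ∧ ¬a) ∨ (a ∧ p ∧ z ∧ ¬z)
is never true.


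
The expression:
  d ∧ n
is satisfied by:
  {d: True, n: True}


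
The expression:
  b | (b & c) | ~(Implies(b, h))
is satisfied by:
  {b: True}


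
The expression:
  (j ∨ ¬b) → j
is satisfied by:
  {b: True, j: True}
  {b: True, j: False}
  {j: True, b: False}


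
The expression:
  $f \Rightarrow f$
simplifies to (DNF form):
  $\text{True}$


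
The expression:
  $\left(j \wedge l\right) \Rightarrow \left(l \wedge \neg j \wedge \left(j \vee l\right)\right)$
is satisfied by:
  {l: False, j: False}
  {j: True, l: False}
  {l: True, j: False}


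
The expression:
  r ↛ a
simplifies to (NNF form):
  r ∧ ¬a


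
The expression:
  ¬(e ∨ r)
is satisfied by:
  {e: False, r: False}


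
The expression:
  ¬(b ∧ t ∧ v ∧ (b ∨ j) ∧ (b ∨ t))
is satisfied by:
  {v: False, t: False, b: False}
  {b: True, v: False, t: False}
  {t: True, v: False, b: False}
  {b: True, t: True, v: False}
  {v: True, b: False, t: False}
  {b: True, v: True, t: False}
  {t: True, v: True, b: False}


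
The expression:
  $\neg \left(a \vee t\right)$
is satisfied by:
  {t: False, a: False}


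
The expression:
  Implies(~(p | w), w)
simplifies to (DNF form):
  p | w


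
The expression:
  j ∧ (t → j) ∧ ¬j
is never true.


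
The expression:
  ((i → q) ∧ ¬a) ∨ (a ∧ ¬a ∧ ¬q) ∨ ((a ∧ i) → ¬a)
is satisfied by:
  {a: False, i: False}
  {i: True, a: False}
  {a: True, i: False}


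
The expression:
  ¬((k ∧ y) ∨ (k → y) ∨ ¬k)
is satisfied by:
  {k: True, y: False}


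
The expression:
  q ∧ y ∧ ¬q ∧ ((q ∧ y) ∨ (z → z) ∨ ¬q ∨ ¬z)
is never true.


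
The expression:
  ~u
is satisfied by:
  {u: False}


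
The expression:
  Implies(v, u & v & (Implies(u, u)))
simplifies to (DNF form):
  u | ~v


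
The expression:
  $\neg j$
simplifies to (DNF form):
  $\neg j$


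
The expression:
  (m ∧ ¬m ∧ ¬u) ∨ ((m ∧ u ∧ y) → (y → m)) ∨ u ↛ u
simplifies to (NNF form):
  True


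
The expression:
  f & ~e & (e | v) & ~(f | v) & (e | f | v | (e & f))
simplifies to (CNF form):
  False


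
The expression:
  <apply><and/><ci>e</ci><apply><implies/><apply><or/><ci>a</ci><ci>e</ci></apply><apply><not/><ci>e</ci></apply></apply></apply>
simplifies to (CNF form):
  <false/>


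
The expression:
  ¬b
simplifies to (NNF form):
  ¬b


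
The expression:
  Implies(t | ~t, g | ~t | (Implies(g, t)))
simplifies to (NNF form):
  True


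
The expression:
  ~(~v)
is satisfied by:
  {v: True}


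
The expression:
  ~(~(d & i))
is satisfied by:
  {i: True, d: True}


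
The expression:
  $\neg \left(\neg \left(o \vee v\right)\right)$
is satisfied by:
  {o: True, v: True}
  {o: True, v: False}
  {v: True, o: False}


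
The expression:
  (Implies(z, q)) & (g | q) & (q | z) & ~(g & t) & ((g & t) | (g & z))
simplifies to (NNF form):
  g & q & z & ~t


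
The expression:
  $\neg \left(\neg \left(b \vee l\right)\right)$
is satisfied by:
  {b: True, l: True}
  {b: True, l: False}
  {l: True, b: False}


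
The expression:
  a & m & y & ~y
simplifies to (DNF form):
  False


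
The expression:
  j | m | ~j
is always true.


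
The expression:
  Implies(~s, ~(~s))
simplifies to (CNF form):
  s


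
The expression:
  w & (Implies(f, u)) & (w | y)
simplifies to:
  w & (u | ~f)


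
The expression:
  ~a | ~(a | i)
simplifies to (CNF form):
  ~a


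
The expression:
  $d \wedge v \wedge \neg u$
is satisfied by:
  {d: True, v: True, u: False}


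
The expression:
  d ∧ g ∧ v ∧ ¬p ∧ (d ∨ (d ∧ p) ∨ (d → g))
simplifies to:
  d ∧ g ∧ v ∧ ¬p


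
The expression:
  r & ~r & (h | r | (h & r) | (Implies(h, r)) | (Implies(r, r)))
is never true.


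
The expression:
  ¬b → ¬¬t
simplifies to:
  b ∨ t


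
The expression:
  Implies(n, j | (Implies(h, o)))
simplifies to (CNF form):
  j | o | ~h | ~n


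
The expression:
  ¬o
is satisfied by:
  {o: False}


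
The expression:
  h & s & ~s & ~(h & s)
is never true.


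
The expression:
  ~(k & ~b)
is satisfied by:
  {b: True, k: False}
  {k: False, b: False}
  {k: True, b: True}


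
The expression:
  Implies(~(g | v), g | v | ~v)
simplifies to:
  True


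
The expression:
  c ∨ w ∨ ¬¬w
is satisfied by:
  {c: True, w: True}
  {c: True, w: False}
  {w: True, c: False}


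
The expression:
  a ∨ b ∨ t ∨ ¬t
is always true.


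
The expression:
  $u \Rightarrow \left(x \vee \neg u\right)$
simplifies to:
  $x \vee \neg u$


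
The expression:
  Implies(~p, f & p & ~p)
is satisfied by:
  {p: True}


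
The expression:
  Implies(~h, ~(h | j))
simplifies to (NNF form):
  h | ~j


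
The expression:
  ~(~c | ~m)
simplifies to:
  c & m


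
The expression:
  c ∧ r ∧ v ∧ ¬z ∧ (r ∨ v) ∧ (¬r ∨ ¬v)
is never true.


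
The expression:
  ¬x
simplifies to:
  ¬x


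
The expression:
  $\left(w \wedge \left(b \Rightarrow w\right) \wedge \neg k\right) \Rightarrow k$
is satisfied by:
  {k: True, w: False}
  {w: False, k: False}
  {w: True, k: True}


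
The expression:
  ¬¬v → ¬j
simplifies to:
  ¬j ∨ ¬v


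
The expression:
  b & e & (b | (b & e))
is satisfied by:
  {e: True, b: True}


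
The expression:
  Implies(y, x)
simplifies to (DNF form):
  x | ~y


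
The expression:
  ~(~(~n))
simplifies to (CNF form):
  ~n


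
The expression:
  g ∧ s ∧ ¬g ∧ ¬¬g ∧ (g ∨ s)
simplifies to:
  False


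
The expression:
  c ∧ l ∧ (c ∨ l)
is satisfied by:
  {c: True, l: True}


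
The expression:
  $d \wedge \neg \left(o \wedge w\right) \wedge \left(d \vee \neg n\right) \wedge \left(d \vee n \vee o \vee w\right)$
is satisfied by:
  {d: True, w: False, o: False}
  {o: True, d: True, w: False}
  {w: True, d: True, o: False}


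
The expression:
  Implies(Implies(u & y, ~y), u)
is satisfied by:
  {u: True}


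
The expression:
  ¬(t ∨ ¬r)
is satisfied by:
  {r: True, t: False}


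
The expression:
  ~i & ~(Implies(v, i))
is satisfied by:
  {v: True, i: False}


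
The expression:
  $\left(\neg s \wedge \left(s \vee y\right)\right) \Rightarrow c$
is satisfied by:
  {c: True, s: True, y: False}
  {c: True, s: False, y: False}
  {s: True, c: False, y: False}
  {c: False, s: False, y: False}
  {y: True, c: True, s: True}
  {y: True, c: True, s: False}
  {y: True, s: True, c: False}


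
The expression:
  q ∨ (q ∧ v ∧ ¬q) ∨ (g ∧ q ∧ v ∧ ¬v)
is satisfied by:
  {q: True}


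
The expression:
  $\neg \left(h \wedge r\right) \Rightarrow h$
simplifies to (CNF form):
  $h$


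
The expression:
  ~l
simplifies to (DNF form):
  ~l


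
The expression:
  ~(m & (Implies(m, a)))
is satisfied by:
  {m: False, a: False}
  {a: True, m: False}
  {m: True, a: False}


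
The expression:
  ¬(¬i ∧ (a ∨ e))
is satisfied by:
  {i: True, a: False, e: False}
  {i: True, e: True, a: False}
  {i: True, a: True, e: False}
  {i: True, e: True, a: True}
  {e: False, a: False, i: False}


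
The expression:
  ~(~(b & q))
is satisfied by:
  {b: True, q: True}


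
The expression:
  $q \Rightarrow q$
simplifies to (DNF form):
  $\text{True}$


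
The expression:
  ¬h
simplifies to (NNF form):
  ¬h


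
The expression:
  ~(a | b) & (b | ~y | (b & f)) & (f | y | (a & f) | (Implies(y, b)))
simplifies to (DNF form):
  ~a & ~b & ~y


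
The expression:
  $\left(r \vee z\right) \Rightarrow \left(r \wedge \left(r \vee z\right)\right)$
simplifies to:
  $r \vee \neg z$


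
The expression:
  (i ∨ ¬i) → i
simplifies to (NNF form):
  i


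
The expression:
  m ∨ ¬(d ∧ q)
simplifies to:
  m ∨ ¬d ∨ ¬q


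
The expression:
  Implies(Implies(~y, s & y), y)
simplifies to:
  True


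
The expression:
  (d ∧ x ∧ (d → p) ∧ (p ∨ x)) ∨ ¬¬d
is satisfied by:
  {d: True}


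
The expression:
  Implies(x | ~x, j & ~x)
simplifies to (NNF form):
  j & ~x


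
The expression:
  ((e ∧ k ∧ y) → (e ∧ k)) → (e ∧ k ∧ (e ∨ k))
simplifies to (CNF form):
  e ∧ k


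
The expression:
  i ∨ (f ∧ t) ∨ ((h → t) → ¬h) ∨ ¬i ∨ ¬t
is always true.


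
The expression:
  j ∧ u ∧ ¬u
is never true.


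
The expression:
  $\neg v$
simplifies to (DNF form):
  $\neg v$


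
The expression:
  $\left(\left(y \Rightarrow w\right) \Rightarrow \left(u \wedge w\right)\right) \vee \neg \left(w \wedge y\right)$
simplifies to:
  $u \vee \neg w \vee \neg y$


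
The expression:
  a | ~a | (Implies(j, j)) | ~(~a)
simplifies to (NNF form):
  True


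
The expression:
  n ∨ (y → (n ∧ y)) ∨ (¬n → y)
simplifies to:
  True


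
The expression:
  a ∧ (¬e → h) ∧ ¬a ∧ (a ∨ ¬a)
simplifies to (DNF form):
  False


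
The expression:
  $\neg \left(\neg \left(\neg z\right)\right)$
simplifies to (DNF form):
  $\neg z$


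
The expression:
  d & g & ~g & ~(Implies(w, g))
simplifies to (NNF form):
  False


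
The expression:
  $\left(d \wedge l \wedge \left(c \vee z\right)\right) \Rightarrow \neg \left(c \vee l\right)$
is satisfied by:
  {z: False, l: False, d: False, c: False}
  {c: True, z: False, l: False, d: False}
  {z: True, c: False, l: False, d: False}
  {c: True, z: True, l: False, d: False}
  {d: True, c: False, z: False, l: False}
  {d: True, c: True, z: False, l: False}
  {d: True, z: True, c: False, l: False}
  {d: True, c: True, z: True, l: False}
  {l: True, d: False, z: False, c: False}
  {l: True, c: True, d: False, z: False}
  {l: True, z: True, d: False, c: False}
  {c: True, l: True, z: True, d: False}
  {l: True, d: True, c: False, z: False}


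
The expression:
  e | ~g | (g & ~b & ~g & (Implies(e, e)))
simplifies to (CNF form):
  e | ~g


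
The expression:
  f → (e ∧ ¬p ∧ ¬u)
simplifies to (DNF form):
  (e ∧ ¬p ∧ ¬u) ∨ ¬f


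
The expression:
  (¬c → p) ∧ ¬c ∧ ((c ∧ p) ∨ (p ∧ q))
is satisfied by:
  {p: True, q: True, c: False}


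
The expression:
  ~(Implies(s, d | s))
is never true.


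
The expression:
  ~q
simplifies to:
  ~q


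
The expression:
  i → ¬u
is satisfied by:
  {u: False, i: False}
  {i: True, u: False}
  {u: True, i: False}


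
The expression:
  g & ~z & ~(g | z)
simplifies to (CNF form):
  False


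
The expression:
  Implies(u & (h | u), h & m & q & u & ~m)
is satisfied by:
  {u: False}


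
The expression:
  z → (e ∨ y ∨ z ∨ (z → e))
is always true.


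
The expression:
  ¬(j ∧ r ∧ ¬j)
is always true.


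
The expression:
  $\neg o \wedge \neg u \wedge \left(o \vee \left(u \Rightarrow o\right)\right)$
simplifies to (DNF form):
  $\neg o \wedge \neg u$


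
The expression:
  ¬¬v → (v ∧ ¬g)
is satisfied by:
  {g: False, v: False}
  {v: True, g: False}
  {g: True, v: False}


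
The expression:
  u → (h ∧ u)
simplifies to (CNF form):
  h ∨ ¬u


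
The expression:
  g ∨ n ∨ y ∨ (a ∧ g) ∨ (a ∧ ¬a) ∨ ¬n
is always true.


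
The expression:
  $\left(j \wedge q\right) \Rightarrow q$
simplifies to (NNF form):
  $\text{True}$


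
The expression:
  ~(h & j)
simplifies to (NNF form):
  ~h | ~j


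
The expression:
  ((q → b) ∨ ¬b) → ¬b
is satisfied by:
  {b: False}


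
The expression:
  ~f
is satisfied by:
  {f: False}


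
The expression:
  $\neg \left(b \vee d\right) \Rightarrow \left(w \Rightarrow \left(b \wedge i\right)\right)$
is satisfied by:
  {b: True, d: True, w: False}
  {b: True, w: False, d: False}
  {d: True, w: False, b: False}
  {d: False, w: False, b: False}
  {b: True, d: True, w: True}
  {b: True, w: True, d: False}
  {d: True, w: True, b: False}


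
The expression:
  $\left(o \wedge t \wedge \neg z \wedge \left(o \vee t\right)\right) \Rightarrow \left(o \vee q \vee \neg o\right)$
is always true.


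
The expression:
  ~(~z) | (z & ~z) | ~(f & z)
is always true.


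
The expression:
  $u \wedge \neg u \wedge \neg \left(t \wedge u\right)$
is never true.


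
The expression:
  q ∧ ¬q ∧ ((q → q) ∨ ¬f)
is never true.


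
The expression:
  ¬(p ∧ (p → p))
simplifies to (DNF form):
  ¬p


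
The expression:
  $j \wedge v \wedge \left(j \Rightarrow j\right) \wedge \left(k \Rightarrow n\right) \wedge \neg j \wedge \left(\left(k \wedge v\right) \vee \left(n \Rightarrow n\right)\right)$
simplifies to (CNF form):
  $\text{False}$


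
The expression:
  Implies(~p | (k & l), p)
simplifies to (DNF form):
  p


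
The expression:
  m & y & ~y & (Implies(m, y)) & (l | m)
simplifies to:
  False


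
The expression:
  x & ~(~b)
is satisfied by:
  {b: True, x: True}


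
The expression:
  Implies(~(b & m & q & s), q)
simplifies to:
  q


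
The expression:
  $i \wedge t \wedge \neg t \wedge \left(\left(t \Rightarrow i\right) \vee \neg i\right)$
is never true.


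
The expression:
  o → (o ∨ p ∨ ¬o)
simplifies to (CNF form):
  True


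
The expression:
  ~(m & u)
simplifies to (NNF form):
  ~m | ~u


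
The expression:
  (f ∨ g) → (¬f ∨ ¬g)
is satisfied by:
  {g: False, f: False}
  {f: True, g: False}
  {g: True, f: False}


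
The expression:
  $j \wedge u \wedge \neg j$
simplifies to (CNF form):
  $\text{False}$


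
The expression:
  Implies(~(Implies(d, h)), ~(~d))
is always true.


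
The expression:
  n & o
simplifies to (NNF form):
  n & o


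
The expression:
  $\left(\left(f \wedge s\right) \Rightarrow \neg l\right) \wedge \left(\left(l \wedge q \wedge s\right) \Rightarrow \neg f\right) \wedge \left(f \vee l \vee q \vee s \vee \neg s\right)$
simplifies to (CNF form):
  $\neg f \vee \neg l \vee \neg s$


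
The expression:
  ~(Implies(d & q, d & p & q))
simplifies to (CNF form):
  d & q & ~p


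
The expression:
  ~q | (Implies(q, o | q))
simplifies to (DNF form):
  True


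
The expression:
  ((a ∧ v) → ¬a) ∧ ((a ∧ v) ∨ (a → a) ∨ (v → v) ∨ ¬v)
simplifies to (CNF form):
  ¬a ∨ ¬v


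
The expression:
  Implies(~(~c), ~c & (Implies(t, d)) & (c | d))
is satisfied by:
  {c: False}


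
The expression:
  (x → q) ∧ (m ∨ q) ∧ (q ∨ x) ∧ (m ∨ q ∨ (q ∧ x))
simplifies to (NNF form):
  q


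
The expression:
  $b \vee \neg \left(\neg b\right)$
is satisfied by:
  {b: True}


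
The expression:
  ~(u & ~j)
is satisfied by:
  {j: True, u: False}
  {u: False, j: False}
  {u: True, j: True}


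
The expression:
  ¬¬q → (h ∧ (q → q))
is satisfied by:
  {h: True, q: False}
  {q: False, h: False}
  {q: True, h: True}


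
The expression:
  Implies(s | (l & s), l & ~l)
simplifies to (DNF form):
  ~s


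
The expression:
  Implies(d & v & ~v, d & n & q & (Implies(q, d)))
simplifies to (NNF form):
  True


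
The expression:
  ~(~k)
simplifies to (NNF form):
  k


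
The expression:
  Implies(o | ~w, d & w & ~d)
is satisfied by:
  {w: True, o: False}


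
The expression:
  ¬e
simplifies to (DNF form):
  ¬e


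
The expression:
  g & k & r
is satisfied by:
  {r: True, g: True, k: True}


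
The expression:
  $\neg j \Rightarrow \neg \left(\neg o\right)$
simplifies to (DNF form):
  $j \vee o$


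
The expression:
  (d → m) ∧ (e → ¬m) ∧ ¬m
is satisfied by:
  {d: False, m: False}


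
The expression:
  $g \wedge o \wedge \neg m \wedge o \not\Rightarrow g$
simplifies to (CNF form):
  $\text{False}$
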